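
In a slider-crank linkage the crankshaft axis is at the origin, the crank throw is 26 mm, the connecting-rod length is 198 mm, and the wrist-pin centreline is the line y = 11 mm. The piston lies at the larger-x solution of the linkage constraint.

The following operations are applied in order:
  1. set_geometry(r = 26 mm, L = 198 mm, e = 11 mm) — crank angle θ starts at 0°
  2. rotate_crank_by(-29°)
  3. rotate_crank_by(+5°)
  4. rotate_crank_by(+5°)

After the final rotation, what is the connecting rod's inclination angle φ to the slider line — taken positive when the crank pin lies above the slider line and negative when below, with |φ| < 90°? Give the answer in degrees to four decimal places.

set_geometry: r = 26 mm, L = 198 mm, e = 11 mm; θ ← 0°
rotate_crank_by(-29°): θ ← 0° -29° = -29°
rotate_crank_by(+5°): θ ← -29° +5° = -24°
rotate_crank_by(+5°): θ ← -24° +5° = -19°
crank pin P = (r cos θ, r sin θ) = (24.583483, -8.464772)
h = r sin θ − e = -8.464772 − 11 = -19.464772
sin φ = h / L = -19.464772 / 198 = -0.09830693
φ = arcsin(-0.09830693) = -5.641684°

-5.6417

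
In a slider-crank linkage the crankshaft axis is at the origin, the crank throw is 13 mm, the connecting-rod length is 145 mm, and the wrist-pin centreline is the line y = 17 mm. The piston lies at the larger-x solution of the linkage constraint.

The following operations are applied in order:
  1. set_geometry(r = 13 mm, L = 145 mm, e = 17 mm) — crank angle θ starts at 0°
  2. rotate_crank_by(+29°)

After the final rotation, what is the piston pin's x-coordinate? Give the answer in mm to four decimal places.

set_geometry: r = 13 mm, L = 145 mm, e = 17 mm; θ ← 0°
rotate_crank_by(+29°): θ ← 0° +29° = 29°
crank pin P = (r cos θ, r sin θ) = (11.370056, 6.302525)
h = r sin θ − e = 6.302525 − 17 = -10.697475
x = r cos θ + √(L² − h²) = 11.370056 + √(21025.0 − 114.4360) = 11.370056 + 144.604855 = 155.974911

155.9749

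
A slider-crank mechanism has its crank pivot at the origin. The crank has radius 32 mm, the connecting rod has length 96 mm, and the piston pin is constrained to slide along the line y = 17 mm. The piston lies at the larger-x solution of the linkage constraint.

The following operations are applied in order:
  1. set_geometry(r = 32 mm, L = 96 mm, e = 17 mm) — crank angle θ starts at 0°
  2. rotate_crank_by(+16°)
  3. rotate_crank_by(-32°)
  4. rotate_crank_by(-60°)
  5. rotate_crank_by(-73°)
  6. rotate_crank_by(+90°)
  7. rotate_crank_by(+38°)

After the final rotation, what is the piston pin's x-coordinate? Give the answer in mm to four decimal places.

121.5566

set_geometry: r = 32 mm, L = 96 mm, e = 17 mm; θ ← 0°
rotate_crank_by(+16°): θ ← 0° +16° = 16°
rotate_crank_by(-32°): θ ← 16° -32° = -16°
rotate_crank_by(-60°): θ ← -16° -60° = -76°
rotate_crank_by(-73°): θ ← -76° -73° = -149°
rotate_crank_by(+90°): θ ← -149° +90° = -59°
rotate_crank_by(+38°): θ ← -59° +38° = -21°
crank pin P = (r cos θ, r sin θ) = (29.874574, -11.467774)
h = r sin θ − e = -11.467774 − 17 = -28.467774
x = r cos θ + √(L² − h²) = 29.874574 + √(9216.0 − 810.4142) = 29.874574 + 91.681982 = 121.556556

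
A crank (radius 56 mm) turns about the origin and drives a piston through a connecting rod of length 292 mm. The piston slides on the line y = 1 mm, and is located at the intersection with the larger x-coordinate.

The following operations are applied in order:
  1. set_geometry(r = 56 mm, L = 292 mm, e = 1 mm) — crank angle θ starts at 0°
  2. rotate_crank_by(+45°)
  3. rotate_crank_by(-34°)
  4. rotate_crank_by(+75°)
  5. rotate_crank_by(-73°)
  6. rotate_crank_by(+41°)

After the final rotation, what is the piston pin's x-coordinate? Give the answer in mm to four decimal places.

set_geometry: r = 56 mm, L = 292 mm, e = 1 mm; θ ← 0°
rotate_crank_by(+45°): θ ← 0° +45° = 45°
rotate_crank_by(-34°): θ ← 45° -34° = 11°
rotate_crank_by(+75°): θ ← 11° +75° = 86°
rotate_crank_by(-73°): θ ← 86° -73° = 13°
rotate_crank_by(+41°): θ ← 13° +41° = 54°
crank pin P = (r cos θ, r sin θ) = (32.915974, 45.304952)
h = r sin θ − e = 45.304952 − 1 = 44.304952
x = r cos θ + √(L² − h²) = 32.915974 + √(85264.0 − 1962.9287) = 32.915974 + 288.619250 = 321.535224

321.5352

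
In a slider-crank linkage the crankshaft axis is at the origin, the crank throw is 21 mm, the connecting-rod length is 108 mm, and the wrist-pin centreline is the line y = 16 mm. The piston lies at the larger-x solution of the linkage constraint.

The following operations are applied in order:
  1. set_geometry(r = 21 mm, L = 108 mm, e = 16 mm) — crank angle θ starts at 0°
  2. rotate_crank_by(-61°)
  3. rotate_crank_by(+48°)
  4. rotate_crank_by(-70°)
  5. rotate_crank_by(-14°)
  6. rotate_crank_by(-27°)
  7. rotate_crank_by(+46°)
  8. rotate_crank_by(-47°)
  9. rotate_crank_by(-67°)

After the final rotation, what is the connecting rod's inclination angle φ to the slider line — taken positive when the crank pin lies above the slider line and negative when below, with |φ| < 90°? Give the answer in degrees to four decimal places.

-6.1840

set_geometry: r = 21 mm, L = 108 mm, e = 16 mm; θ ← 0°
rotate_crank_by(-61°): θ ← 0° -61° = -61°
rotate_crank_by(+48°): θ ← -61° +48° = -13°
rotate_crank_by(-70°): θ ← -13° -70° = -83°
rotate_crank_by(-14°): θ ← -83° -14° = -97°
rotate_crank_by(-27°): θ ← -97° -27° = -124°
rotate_crank_by(+46°): θ ← -124° +46° = -78°
rotate_crank_by(-47°): θ ← -78° -47° = -125°
rotate_crank_by(-67°): θ ← -125° -67° = -192°
crank pin P = (r cos θ, r sin θ) = (-20.541100, 4.366146)
h = r sin θ − e = 4.366146 − 16 = -11.633854
sin φ = h / L = -11.633854 / 108 = -0.10772087
φ = arcsin(-0.10772087) = -6.183951°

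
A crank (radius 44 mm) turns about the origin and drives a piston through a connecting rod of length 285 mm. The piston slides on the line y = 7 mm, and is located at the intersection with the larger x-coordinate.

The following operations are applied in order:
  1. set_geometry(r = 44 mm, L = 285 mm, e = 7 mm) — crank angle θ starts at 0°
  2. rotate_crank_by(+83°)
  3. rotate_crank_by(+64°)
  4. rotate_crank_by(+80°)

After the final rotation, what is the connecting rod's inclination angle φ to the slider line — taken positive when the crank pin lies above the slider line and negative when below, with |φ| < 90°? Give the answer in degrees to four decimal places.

set_geometry: r = 44 mm, L = 285 mm, e = 7 mm; θ ← 0°
rotate_crank_by(+83°): θ ← 0° +83° = 83°
rotate_crank_by(+64°): θ ← 83° +64° = 147°
rotate_crank_by(+80°): θ ← 147° +80° = 227°
crank pin P = (r cos θ, r sin θ) = (-30.007928, -32.179563)
h = r sin θ − e = -32.179563 − 7 = -39.179563
sin φ = h / L = -39.179563 / 285 = -0.13747215
φ = arcsin(-0.13747215) = -7.901597°

-7.9016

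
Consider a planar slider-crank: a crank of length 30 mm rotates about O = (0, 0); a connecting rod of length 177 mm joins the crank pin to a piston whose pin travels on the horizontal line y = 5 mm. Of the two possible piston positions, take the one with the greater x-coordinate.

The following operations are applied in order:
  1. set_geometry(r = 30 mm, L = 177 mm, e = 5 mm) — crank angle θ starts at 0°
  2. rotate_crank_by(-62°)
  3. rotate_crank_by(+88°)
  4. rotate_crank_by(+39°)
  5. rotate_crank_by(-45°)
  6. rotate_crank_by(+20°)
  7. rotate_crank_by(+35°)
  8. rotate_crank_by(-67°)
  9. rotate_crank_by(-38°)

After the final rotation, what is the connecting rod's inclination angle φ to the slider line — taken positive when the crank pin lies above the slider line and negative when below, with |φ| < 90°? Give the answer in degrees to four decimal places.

set_geometry: r = 30 mm, L = 177 mm, e = 5 mm; θ ← 0°
rotate_crank_by(-62°): θ ← 0° -62° = -62°
rotate_crank_by(+88°): θ ← -62° +88° = 26°
rotate_crank_by(+39°): θ ← 26° +39° = 65°
rotate_crank_by(-45°): θ ← 65° -45° = 20°
rotate_crank_by(+20°): θ ← 20° +20° = 40°
rotate_crank_by(+35°): θ ← 40° +35° = 75°
rotate_crank_by(-67°): θ ← 75° -67° = 8°
rotate_crank_by(-38°): θ ← 8° -38° = -30°
crank pin P = (r cos θ, r sin θ) = (25.980762, -15.000000)
h = r sin θ − e = -15.000000 − 5 = -20.000000
sin φ = h / L = -20.000000 / 177 = -0.11299435
φ = arcsin(-0.11299435) = -6.487956°

-6.4880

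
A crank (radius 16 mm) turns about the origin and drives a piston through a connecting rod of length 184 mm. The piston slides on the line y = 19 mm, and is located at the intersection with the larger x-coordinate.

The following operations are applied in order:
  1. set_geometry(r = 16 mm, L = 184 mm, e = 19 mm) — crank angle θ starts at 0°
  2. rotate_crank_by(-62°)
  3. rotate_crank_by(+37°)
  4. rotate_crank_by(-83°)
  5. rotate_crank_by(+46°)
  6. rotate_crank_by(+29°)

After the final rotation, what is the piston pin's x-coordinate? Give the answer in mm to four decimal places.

set_geometry: r = 16 mm, L = 184 mm, e = 19 mm; θ ← 0°
rotate_crank_by(-62°): θ ← 0° -62° = -62°
rotate_crank_by(+37°): θ ← -62° +37° = -25°
rotate_crank_by(-83°): θ ← -25° -83° = -108°
rotate_crank_by(+46°): θ ← -108° +46° = -62°
rotate_crank_by(+29°): θ ← -62° +29° = -33°
crank pin P = (r cos θ, r sin θ) = (13.418729, -8.714225)
h = r sin θ − e = -8.714225 − 19 = -27.714225
x = r cos θ + √(L² − h²) = 13.418729 + √(33856.0 − 768.0782) = 13.418729 + 181.900857 = 195.319586

195.3196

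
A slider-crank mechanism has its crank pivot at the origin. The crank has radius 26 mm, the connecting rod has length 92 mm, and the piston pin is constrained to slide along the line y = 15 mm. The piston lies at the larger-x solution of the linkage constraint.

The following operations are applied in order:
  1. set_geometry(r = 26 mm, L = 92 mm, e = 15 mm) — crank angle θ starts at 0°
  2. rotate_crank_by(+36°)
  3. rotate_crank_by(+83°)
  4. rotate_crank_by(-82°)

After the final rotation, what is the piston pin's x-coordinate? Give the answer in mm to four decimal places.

112.7622

set_geometry: r = 26 mm, L = 92 mm, e = 15 mm; θ ← 0°
rotate_crank_by(+36°): θ ← 0° +36° = 36°
rotate_crank_by(+83°): θ ← 36° +83° = 119°
rotate_crank_by(-82°): θ ← 119° -82° = 37°
crank pin P = (r cos θ, r sin θ) = (20.764523, 15.647191)
h = r sin θ − e = 15.647191 − 15 = 0.647191
x = r cos θ + √(L² − h²) = 20.764523 + √(8464.0 − 0.4189) = 20.764523 + 91.997724 = 112.762247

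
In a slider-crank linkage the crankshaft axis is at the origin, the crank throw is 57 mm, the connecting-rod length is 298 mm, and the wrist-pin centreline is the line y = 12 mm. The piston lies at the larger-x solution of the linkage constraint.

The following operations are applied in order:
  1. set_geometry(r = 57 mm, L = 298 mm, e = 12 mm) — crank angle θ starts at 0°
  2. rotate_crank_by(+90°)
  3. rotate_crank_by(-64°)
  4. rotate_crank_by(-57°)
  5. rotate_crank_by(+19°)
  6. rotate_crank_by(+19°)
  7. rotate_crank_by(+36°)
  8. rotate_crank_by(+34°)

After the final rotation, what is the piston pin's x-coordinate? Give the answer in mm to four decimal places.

set_geometry: r = 57 mm, L = 298 mm, e = 12 mm; θ ← 0°
rotate_crank_by(+90°): θ ← 0° +90° = 90°
rotate_crank_by(-64°): θ ← 90° -64° = 26°
rotate_crank_by(-57°): θ ← 26° -57° = -31°
rotate_crank_by(+19°): θ ← -31° +19° = -12°
rotate_crank_by(+19°): θ ← -12° +19° = 7°
rotate_crank_by(+36°): θ ← 7° +36° = 43°
rotate_crank_by(+34°): θ ← 43° +34° = 77°
crank pin P = (r cos θ, r sin θ) = (12.822210, 55.539094)
h = r sin θ − e = 55.539094 − 12 = 43.539094
x = r cos θ + √(L² − h²) = 12.822210 + √(88804.0 − 1895.6527) = 12.822210 + 294.802217 = 307.624427

307.6244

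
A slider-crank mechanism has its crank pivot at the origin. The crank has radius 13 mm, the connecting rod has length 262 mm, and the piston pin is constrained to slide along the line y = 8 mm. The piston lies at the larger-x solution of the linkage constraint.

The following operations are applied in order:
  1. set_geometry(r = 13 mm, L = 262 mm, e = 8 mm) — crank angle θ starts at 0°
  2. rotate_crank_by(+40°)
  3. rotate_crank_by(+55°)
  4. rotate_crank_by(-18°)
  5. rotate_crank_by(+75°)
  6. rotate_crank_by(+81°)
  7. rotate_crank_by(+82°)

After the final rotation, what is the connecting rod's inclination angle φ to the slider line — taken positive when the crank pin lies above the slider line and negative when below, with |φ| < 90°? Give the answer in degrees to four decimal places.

set_geometry: r = 13 mm, L = 262 mm, e = 8 mm; θ ← 0°
rotate_crank_by(+40°): θ ← 0° +40° = 40°
rotate_crank_by(+55°): θ ← 40° +55° = 95°
rotate_crank_by(-18°): θ ← 95° -18° = 77°
rotate_crank_by(+75°): θ ← 77° +75° = 152°
rotate_crank_by(+81°): θ ← 152° +81° = 233°
rotate_crank_by(+82°): θ ← 233° +82° = 315°
crank pin P = (r cos θ, r sin θ) = (9.192388, -9.192388)
h = r sin θ − e = -9.192388 − 8 = -17.192388
sin φ = h / L = -17.192388 / 262 = -0.06561980
φ = arcsin(-0.06561980) = -3.762441°

-3.7624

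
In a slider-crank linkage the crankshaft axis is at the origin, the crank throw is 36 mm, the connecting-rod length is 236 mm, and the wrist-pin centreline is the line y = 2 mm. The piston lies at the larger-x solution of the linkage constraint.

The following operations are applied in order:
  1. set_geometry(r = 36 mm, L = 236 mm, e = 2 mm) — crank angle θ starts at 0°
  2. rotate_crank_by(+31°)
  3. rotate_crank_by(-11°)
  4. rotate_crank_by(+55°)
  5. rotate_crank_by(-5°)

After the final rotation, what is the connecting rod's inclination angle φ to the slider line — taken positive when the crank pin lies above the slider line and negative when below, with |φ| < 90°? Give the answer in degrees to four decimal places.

7.7510

set_geometry: r = 36 mm, L = 236 mm, e = 2 mm; θ ← 0°
rotate_crank_by(+31°): θ ← 0° +31° = 31°
rotate_crank_by(-11°): θ ← 31° -11° = 20°
rotate_crank_by(+55°): θ ← 20° +55° = 75°
rotate_crank_by(-5°): θ ← 75° -5° = 70°
crank pin P = (r cos θ, r sin θ) = (12.312725, 33.828934)
h = r sin θ − e = 33.828934 − 2 = 31.828934
sin φ = h / L = 31.828934 / 236 = 0.13486837
φ = arcsin(0.13486837) = 7.751008°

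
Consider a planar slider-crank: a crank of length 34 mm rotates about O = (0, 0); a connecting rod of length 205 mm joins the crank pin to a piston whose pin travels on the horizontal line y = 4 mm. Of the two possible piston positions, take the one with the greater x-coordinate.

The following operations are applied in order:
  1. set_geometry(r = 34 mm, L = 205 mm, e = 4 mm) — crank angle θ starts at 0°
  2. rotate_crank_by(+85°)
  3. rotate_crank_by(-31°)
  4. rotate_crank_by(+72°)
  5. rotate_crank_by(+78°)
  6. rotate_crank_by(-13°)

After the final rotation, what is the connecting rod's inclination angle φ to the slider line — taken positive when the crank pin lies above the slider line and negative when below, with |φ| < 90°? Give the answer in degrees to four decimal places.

set_geometry: r = 34 mm, L = 205 mm, e = 4 mm; θ ← 0°
rotate_crank_by(+85°): θ ← 0° +85° = 85°
rotate_crank_by(-31°): θ ← 85° -31° = 54°
rotate_crank_by(+72°): θ ← 54° +72° = 126°
rotate_crank_by(+78°): θ ← 126° +78° = 204°
rotate_crank_by(-13°): θ ← 204° -13° = 191°
crank pin P = (r cos θ, r sin θ) = (-33.375324, -6.487506)
h = r sin θ − e = -6.487506 − 4 = -10.487506
sin φ = h / L = -10.487506 / 205 = -0.05115857
φ = arcsin(-0.05115857) = -2.932450°

-2.9324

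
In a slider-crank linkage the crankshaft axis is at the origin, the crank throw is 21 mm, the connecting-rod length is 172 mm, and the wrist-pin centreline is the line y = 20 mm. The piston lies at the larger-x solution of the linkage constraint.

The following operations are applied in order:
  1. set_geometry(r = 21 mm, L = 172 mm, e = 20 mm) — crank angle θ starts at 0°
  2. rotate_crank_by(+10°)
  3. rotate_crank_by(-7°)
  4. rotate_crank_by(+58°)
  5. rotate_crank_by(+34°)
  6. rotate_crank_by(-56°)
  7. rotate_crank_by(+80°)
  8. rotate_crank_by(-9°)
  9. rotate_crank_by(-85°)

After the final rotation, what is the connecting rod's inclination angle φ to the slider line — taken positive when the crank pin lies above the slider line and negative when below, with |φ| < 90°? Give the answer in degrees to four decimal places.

-3.7085

set_geometry: r = 21 mm, L = 172 mm, e = 20 mm; θ ← 0°
rotate_crank_by(+10°): θ ← 0° +10° = 10°
rotate_crank_by(-7°): θ ← 10° -7° = 3°
rotate_crank_by(+58°): θ ← 3° +58° = 61°
rotate_crank_by(+34°): θ ← 61° +34° = 95°
rotate_crank_by(-56°): θ ← 95° -56° = 39°
rotate_crank_by(+80°): θ ← 39° +80° = 119°
rotate_crank_by(-9°): θ ← 119° -9° = 110°
rotate_crank_by(-85°): θ ← 110° -85° = 25°
crank pin P = (r cos θ, r sin θ) = (19.032464, 8.874983)
h = r sin θ − e = 8.874983 − 20 = -11.125017
sin φ = h / L = -11.125017 / 172 = -0.06468033
φ = arcsin(-0.06468033) = -3.708499°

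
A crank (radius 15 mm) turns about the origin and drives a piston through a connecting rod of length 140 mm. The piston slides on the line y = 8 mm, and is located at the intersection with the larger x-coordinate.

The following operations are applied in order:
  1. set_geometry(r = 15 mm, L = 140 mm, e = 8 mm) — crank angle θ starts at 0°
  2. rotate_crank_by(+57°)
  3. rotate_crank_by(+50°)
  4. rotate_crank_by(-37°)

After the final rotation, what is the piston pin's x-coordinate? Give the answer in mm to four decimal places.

144.9975

set_geometry: r = 15 mm, L = 140 mm, e = 8 mm; θ ← 0°
rotate_crank_by(+57°): θ ← 0° +57° = 57°
rotate_crank_by(+50°): θ ← 57° +50° = 107°
rotate_crank_by(-37°): θ ← 107° -37° = 70°
crank pin P = (r cos θ, r sin θ) = (5.130302, 14.095389)
h = r sin θ − e = 14.095389 − 8 = 6.095389
x = r cos θ + √(L² − h²) = 5.130302 + √(19600.0 − 37.1538) = 5.130302 + 139.867245 = 144.997547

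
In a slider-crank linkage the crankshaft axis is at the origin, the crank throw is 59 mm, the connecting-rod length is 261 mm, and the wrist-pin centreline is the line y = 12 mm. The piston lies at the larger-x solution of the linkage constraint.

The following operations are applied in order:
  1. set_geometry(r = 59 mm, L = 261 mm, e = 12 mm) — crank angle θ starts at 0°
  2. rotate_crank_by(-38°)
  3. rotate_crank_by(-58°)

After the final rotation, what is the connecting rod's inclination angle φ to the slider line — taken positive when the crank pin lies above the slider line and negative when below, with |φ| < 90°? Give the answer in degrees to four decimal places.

-15.7114

set_geometry: r = 59 mm, L = 261 mm, e = 12 mm; θ ← 0°
rotate_crank_by(-38°): θ ← 0° -38° = -38°
rotate_crank_by(-58°): θ ← -38° -58° = -96°
crank pin P = (r cos θ, r sin θ) = (-6.167179, -58.676792)
h = r sin θ − e = -58.676792 − 12 = -70.676792
sin φ = h / L = -70.676792 / 261 = -0.27079231
φ = arcsin(-0.27079231) = -15.711419°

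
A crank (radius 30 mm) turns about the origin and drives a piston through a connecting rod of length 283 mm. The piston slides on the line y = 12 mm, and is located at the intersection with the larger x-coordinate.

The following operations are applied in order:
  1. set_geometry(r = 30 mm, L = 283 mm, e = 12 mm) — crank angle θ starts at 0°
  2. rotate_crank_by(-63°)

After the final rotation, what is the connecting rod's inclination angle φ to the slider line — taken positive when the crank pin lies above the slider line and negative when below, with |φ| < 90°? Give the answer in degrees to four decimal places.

set_geometry: r = 30 mm, L = 283 mm, e = 12 mm; θ ← 0°
rotate_crank_by(-63°): θ ← 0° -63° = -63°
crank pin P = (r cos θ, r sin θ) = (13.619715, -26.730196)
h = r sin θ − e = -26.730196 − 12 = -38.730196
sin φ = h / L = -38.730196 / 283 = -0.13685582
φ = arcsin(-0.13685582) = -7.865946°

-7.8659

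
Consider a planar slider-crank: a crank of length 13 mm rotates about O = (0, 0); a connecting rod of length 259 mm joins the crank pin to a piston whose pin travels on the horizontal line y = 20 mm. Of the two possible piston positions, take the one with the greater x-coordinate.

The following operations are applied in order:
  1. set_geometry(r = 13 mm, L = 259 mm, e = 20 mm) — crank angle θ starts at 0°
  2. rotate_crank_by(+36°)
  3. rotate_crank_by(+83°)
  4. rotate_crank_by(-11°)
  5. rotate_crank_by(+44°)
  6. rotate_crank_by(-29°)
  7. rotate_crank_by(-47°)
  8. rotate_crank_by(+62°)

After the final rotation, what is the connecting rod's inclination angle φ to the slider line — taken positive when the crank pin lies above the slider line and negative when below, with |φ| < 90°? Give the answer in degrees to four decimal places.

-2.5009

set_geometry: r = 13 mm, L = 259 mm, e = 20 mm; θ ← 0°
rotate_crank_by(+36°): θ ← 0° +36° = 36°
rotate_crank_by(+83°): θ ← 36° +83° = 119°
rotate_crank_by(-11°): θ ← 119° -11° = 108°
rotate_crank_by(+44°): θ ← 108° +44° = 152°
rotate_crank_by(-29°): θ ← 152° -29° = 123°
rotate_crank_by(-47°): θ ← 123° -47° = 76°
rotate_crank_by(+62°): θ ← 76° +62° = 138°
crank pin P = (r cos θ, r sin θ) = (-9.660883, 8.698698)
h = r sin θ − e = 8.698698 − 20 = -11.301302
sin φ = h / L = -11.301302 / 259 = -0.04363437
φ = arcsin(-0.04363437) = -2.500859°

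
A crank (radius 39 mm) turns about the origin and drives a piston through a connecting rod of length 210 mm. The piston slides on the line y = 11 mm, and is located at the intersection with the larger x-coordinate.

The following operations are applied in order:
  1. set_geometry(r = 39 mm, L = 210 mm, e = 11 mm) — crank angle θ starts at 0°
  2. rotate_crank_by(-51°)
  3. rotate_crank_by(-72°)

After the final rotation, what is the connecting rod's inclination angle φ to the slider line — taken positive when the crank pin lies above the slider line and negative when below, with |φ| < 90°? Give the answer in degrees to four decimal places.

-12.0130

set_geometry: r = 39 mm, L = 210 mm, e = 11 mm; θ ← 0°
rotate_crank_by(-51°): θ ← 0° -51° = -51°
rotate_crank_by(-72°): θ ← -51° -72° = -123°
crank pin P = (r cos θ, r sin θ) = (-21.240922, -32.708152)
h = r sin θ − e = -32.708152 − 11 = -43.708152
sin φ = h / L = -43.708152 / 210 = -0.20813406
φ = arcsin(-0.20813406) = -12.013026°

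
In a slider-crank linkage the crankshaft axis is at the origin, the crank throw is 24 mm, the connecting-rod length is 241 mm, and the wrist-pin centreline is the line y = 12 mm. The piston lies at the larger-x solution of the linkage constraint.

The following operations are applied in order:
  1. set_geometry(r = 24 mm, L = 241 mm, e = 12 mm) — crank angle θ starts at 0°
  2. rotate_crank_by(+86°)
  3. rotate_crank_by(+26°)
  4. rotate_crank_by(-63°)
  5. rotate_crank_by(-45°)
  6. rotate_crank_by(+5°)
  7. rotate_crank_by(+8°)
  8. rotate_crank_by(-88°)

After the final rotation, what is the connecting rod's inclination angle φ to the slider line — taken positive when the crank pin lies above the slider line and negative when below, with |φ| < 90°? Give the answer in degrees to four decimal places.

set_geometry: r = 24 mm, L = 241 mm, e = 12 mm; θ ← 0°
rotate_crank_by(+86°): θ ← 0° +86° = 86°
rotate_crank_by(+26°): θ ← 86° +26° = 112°
rotate_crank_by(-63°): θ ← 112° -63° = 49°
rotate_crank_by(-45°): θ ← 49° -45° = 4°
rotate_crank_by(+5°): θ ← 4° +5° = 9°
rotate_crank_by(+8°): θ ← 9° +8° = 17°
rotate_crank_by(-88°): θ ← 17° -88° = -71°
crank pin P = (r cos θ, r sin θ) = (7.813636, -22.692446)
h = r sin θ − e = -22.692446 − 12 = -34.692446
sin φ = h / L = -34.692446 / 241 = -0.14395206
φ = arcsin(-0.14395206) = -8.276600°

-8.2766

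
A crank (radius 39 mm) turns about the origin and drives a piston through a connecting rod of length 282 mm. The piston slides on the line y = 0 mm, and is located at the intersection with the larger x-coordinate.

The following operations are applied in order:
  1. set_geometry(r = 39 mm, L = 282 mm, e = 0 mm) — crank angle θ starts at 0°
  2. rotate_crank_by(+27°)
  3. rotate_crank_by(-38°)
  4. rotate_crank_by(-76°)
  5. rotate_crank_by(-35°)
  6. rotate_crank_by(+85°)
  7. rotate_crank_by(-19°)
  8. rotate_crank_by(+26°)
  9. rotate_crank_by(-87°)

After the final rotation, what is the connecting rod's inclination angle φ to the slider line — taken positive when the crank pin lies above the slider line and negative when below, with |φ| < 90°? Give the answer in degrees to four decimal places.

-7.0782

set_geometry: r = 39 mm, L = 282 mm, e = 0 mm; θ ← 0°
rotate_crank_by(+27°): θ ← 0° +27° = 27°
rotate_crank_by(-38°): θ ← 27° -38° = -11°
rotate_crank_by(-76°): θ ← -11° -76° = -87°
rotate_crank_by(-35°): θ ← -87° -35° = -122°
rotate_crank_by(+85°): θ ← -122° +85° = -37°
rotate_crank_by(-19°): θ ← -37° -19° = -56°
rotate_crank_by(+26°): θ ← -56° +26° = -30°
rotate_crank_by(-87°): θ ← -30° -87° = -117°
crank pin P = (r cos θ, r sin θ) = (-17.705629, -34.749254)
h = r sin θ − e = -34.749254 − 0 = -34.749254
sin φ = h / L = -34.749254 / 282 = -0.12322431
φ = arcsin(-0.12322431) = -7.078223°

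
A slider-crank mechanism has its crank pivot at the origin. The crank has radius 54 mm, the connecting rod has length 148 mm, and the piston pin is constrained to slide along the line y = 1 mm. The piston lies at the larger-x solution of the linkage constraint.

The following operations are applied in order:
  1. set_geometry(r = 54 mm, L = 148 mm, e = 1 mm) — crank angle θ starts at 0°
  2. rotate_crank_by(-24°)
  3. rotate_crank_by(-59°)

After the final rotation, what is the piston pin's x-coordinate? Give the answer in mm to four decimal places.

144.1423

set_geometry: r = 54 mm, L = 148 mm, e = 1 mm; θ ← 0°
rotate_crank_by(-24°): θ ← 0° -24° = -24°
rotate_crank_by(-59°): θ ← -24° -59° = -83°
crank pin P = (r cos θ, r sin θ) = (6.580945, -53.597492)
h = r sin θ − e = -53.597492 − 1 = -54.597492
x = r cos θ + √(L² − h²) = 6.580945 + √(21904.0 − 2980.8862) = 6.580945 + 137.561309 = 144.142254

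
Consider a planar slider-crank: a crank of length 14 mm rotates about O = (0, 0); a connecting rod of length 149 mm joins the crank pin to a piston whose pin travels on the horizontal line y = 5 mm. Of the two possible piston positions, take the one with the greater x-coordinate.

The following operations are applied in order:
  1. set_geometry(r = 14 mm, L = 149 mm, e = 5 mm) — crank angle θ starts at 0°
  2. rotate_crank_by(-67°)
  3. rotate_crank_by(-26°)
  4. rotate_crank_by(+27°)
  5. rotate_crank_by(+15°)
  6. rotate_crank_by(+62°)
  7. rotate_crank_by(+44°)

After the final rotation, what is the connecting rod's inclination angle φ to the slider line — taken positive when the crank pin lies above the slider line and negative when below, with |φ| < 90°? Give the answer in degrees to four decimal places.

set_geometry: r = 14 mm, L = 149 mm, e = 5 mm; θ ← 0°
rotate_crank_by(-67°): θ ← 0° -67° = -67°
rotate_crank_by(-26°): θ ← -67° -26° = -93°
rotate_crank_by(+27°): θ ← -93° +27° = -66°
rotate_crank_by(+15°): θ ← -66° +15° = -51°
rotate_crank_by(+62°): θ ← -51° +62° = 11°
rotate_crank_by(+44°): θ ← 11° +44° = 55°
crank pin P = (r cos θ, r sin θ) = (8.030070, 11.468129)
h = r sin θ − e = 11.468129 − 5 = 6.468129
sin φ = h / L = 6.468129 / 149 = 0.04341026
φ = arcsin(0.04341026) = 2.488006°

2.4880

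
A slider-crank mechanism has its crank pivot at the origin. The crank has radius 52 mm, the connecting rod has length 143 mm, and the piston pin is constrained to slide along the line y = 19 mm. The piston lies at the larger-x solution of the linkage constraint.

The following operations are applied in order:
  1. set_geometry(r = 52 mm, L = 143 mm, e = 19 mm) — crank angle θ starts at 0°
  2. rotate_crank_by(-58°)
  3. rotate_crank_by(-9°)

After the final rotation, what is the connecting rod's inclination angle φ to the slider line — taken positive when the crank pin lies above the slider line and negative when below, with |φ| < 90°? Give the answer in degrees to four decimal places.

set_geometry: r = 52 mm, L = 143 mm, e = 19 mm; θ ← 0°
rotate_crank_by(-58°): θ ← 0° -58° = -58°
rotate_crank_by(-9°): θ ← -58° -9° = -67°
crank pin P = (r cos θ, r sin θ) = (20.318019, -47.866252)
h = r sin θ − e = -47.866252 − 19 = -66.866252
sin φ = h / L = -66.866252 / 143 = -0.46759617
φ = arcsin(-0.46759617) = -27.878372°

-27.8784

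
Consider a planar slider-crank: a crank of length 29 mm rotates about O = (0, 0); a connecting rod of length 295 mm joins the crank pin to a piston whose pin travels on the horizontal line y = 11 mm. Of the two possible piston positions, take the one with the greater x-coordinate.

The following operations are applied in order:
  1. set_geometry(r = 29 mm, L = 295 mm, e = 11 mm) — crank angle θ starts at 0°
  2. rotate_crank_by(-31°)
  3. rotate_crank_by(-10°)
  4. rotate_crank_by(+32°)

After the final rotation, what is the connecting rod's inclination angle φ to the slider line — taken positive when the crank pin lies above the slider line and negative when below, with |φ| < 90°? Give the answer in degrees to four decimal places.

-3.0190

set_geometry: r = 29 mm, L = 295 mm, e = 11 mm; θ ← 0°
rotate_crank_by(-31°): θ ← 0° -31° = -31°
rotate_crank_by(-10°): θ ← -31° -10° = -41°
rotate_crank_by(+32°): θ ← -41° +32° = -9°
crank pin P = (r cos θ, r sin θ) = (28.642962, -4.536599)
h = r sin θ − e = -4.536599 − 11 = -15.536599
sin φ = h / L = -15.536599 / 295 = -0.05266644
φ = arcsin(-0.05266644) = -3.018961°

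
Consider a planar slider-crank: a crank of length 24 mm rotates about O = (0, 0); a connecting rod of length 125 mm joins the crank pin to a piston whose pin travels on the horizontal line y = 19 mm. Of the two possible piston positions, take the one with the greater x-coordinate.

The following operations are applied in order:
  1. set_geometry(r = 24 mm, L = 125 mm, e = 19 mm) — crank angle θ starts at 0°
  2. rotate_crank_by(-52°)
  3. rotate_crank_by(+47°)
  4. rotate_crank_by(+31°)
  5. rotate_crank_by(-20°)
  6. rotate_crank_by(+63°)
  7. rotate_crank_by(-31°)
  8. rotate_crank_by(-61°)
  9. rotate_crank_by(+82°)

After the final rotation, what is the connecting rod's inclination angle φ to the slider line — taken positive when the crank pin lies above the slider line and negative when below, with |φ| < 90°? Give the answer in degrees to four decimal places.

set_geometry: r = 24 mm, L = 125 mm, e = 19 mm; θ ← 0°
rotate_crank_by(-52°): θ ← 0° -52° = -52°
rotate_crank_by(+47°): θ ← -52° +47° = -5°
rotate_crank_by(+31°): θ ← -5° +31° = 26°
rotate_crank_by(-20°): θ ← 26° -20° = 6°
rotate_crank_by(+63°): θ ← 6° +63° = 69°
rotate_crank_by(-31°): θ ← 69° -31° = 38°
rotate_crank_by(-61°): θ ← 38° -61° = -23°
rotate_crank_by(+82°): θ ← -23° +82° = 59°
crank pin P = (r cos θ, r sin θ) = (12.360914, 20.572015)
h = r sin θ − e = 20.572015 − 19 = 1.572015
sin φ = h / L = 1.572015 / 125 = 0.01257612
φ = arcsin(0.01257612) = 0.720578°

0.7206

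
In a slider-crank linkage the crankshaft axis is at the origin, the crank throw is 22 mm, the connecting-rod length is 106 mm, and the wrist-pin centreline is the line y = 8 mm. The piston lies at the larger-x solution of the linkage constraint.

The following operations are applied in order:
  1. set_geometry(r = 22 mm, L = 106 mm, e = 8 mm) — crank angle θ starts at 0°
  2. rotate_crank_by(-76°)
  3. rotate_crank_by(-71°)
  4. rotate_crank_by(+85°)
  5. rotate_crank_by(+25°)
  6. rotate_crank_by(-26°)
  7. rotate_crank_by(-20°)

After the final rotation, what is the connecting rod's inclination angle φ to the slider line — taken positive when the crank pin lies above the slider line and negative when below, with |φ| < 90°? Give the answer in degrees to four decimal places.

set_geometry: r = 22 mm, L = 106 mm, e = 8 mm; θ ← 0°
rotate_crank_by(-76°): θ ← 0° -76° = -76°
rotate_crank_by(-71°): θ ← -76° -71° = -147°
rotate_crank_by(+85°): θ ← -147° +85° = -62°
rotate_crank_by(+25°): θ ← -62° +25° = -37°
rotate_crank_by(-26°): θ ← -37° -26° = -63°
rotate_crank_by(-20°): θ ← -63° -20° = -83°
crank pin P = (r cos θ, r sin θ) = (2.681126, -21.836015)
h = r sin θ − e = -21.836015 − 8 = -29.836015
sin φ = h / L = -29.836015 / 106 = -0.28147184
φ = arcsin(-0.28147184) = -16.348069°

-16.3481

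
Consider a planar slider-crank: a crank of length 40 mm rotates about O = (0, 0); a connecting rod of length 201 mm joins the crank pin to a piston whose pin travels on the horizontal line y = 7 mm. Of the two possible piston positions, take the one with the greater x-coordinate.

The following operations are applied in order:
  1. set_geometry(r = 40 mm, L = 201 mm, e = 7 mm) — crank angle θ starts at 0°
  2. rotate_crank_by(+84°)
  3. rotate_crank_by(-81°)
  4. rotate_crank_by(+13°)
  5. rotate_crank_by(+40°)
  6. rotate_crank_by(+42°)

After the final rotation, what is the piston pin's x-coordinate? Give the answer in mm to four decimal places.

192.7700

set_geometry: r = 40 mm, L = 201 mm, e = 7 mm; θ ← 0°
rotate_crank_by(+84°): θ ← 0° +84° = 84°
rotate_crank_by(-81°): θ ← 84° -81° = 3°
rotate_crank_by(+13°): θ ← 3° +13° = 16°
rotate_crank_by(+40°): θ ← 16° +40° = 56°
rotate_crank_by(+42°): θ ← 56° +42° = 98°
crank pin P = (r cos θ, r sin θ) = (-5.566924, 39.610723)
h = r sin θ − e = 39.610723 − 7 = 32.610723
x = r cos θ + √(L² − h²) = -5.566924 + √(40401.0 − 1063.4592) = -5.566924 + 198.336937 = 192.770013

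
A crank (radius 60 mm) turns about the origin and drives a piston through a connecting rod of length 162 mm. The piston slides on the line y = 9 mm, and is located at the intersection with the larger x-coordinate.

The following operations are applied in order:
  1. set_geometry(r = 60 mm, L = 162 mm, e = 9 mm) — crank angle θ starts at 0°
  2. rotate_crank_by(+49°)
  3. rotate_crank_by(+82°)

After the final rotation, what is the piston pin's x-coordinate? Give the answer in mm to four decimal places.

118.5211

set_geometry: r = 60 mm, L = 162 mm, e = 9 mm; θ ← 0°
rotate_crank_by(+49°): θ ← 0° +49° = 49°
rotate_crank_by(+82°): θ ← 49° +82° = 131°
crank pin P = (r cos θ, r sin θ) = (-39.363542, 45.282575)
h = r sin θ − e = 45.282575 − 9 = 36.282575
x = r cos θ + √(L² − h²) = -39.363542 + √(26244.0 − 1316.4252) = -39.363542 + 157.884688 = 118.521146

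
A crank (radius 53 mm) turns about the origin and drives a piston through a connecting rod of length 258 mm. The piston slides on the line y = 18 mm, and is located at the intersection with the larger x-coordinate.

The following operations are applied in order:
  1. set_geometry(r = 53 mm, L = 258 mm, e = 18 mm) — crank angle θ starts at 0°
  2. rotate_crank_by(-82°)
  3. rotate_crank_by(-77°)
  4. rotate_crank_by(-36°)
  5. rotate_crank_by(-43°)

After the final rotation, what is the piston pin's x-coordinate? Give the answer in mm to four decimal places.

228.5032

set_geometry: r = 53 mm, L = 258 mm, e = 18 mm; θ ← 0°
rotate_crank_by(-82°): θ ← 0° -82° = -82°
rotate_crank_by(-77°): θ ← -82° -77° = -159°
rotate_crank_by(-36°): θ ← -159° -36° = -195°
rotate_crank_by(-43°): θ ← -195° -43° = -238°
crank pin P = (r cos θ, r sin θ) = (-28.085721, 44.946549)
h = r sin θ − e = 44.946549 − 18 = 26.946549
x = r cos θ + √(L² − h²) = -28.085721 + √(66564.0 − 726.1165) = -28.085721 + 256.588939 = 228.503218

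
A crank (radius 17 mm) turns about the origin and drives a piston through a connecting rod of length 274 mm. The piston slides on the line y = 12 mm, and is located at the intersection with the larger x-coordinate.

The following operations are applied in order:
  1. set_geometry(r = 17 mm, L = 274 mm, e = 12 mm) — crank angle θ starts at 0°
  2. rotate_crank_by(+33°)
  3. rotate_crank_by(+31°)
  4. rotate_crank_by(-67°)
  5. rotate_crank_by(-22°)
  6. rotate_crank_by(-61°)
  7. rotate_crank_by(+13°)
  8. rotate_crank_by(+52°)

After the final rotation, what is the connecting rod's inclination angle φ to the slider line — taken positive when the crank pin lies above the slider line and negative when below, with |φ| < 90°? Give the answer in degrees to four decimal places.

set_geometry: r = 17 mm, L = 274 mm, e = 12 mm; θ ← 0°
rotate_crank_by(+33°): θ ← 0° +33° = 33°
rotate_crank_by(+31°): θ ← 33° +31° = 64°
rotate_crank_by(-67°): θ ← 64° -67° = -3°
rotate_crank_by(-22°): θ ← -3° -22° = -25°
rotate_crank_by(-61°): θ ← -25° -61° = -86°
rotate_crank_by(+13°): θ ← -86° +13° = -73°
rotate_crank_by(+52°): θ ← -73° +52° = -21°
crank pin P = (r cos θ, r sin θ) = (15.870867, -6.092255)
h = r sin θ − e = -6.092255 − 12 = -18.092255
sin φ = h / L = -18.092255 / 274 = -0.06603013
φ = arcsin(-0.06603013) = -3.786002°

-3.7860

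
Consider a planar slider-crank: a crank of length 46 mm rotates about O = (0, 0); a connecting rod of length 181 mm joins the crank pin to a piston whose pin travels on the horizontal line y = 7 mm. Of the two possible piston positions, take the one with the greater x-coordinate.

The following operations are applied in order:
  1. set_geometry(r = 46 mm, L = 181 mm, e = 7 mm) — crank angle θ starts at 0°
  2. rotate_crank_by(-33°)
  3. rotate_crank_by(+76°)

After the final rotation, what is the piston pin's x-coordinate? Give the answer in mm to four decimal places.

set_geometry: r = 46 mm, L = 181 mm, e = 7 mm; θ ← 0°
rotate_crank_by(-33°): θ ← 0° -33° = -33°
rotate_crank_by(+76°): θ ← -33° +76° = 43°
crank pin P = (r cos θ, r sin θ) = (33.642270, 31.371925)
h = r sin θ − e = 31.371925 − 7 = 24.371925
x = r cos θ + √(L² − h²) = 33.642270 + √(32761.0 − 593.9907) = 33.642270 + 179.351636 = 212.993906

212.9939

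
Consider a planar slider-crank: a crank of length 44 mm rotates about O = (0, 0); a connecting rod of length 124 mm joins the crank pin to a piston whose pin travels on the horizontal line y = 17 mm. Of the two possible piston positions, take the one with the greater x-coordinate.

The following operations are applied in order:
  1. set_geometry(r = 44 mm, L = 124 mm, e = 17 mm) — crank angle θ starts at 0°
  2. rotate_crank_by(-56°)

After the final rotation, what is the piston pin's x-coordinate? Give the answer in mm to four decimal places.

136.4800

set_geometry: r = 44 mm, L = 124 mm, e = 17 mm; θ ← 0°
rotate_crank_by(-56°): θ ← 0° -56° = -56°
crank pin P = (r cos θ, r sin θ) = (24.604488, -36.477653)
h = r sin θ − e = -36.477653 − 17 = -53.477653
x = r cos θ + √(L² − h²) = 24.604488 + √(15376.0 − 2859.8594) = 24.604488 + 111.875559 = 136.480046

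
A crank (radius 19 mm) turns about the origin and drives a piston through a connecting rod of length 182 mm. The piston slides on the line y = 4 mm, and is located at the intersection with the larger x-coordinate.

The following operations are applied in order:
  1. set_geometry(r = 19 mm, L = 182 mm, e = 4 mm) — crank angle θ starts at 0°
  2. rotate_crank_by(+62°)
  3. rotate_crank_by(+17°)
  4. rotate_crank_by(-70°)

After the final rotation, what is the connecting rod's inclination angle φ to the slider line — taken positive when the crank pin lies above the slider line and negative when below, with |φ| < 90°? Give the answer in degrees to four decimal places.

set_geometry: r = 19 mm, L = 182 mm, e = 4 mm; θ ← 0°
rotate_crank_by(+62°): θ ← 0° +62° = 62°
rotate_crank_by(+17°): θ ← 62° +17° = 79°
rotate_crank_by(-70°): θ ← 79° -70° = 9°
crank pin P = (r cos θ, r sin θ) = (18.766078, 2.972255)
h = r sin θ − e = 2.972255 − 4 = -1.027745
sin φ = h / L = -1.027745 / 182 = -0.00564695
φ = arcsin(-0.00564695) = -0.323548°

-0.3235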